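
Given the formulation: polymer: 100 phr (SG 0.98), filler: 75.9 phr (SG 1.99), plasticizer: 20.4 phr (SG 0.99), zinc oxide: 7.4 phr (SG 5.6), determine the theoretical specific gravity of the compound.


Sum of weights = 203.7
Volume contributions:
  polymer: 100/0.98 = 102.0408
  filler: 75.9/1.99 = 38.1407
  plasticizer: 20.4/0.99 = 20.6061
  zinc oxide: 7.4/5.6 = 1.3214
Sum of volumes = 162.1090
SG = 203.7 / 162.1090 = 1.257

SG = 1.257


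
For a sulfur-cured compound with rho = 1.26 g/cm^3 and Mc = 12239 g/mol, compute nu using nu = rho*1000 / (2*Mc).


nu = rho * 1000 / (2 * Mc)
nu = 1.26 * 1000 / (2 * 12239)
nu = 1260.0 / 24478
nu = 0.0515 mol/L

0.0515 mol/L


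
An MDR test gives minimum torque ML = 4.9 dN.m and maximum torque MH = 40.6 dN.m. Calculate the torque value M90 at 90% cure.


M90 = ML + 0.9 * (MH - ML)
M90 = 4.9 + 0.9 * (40.6 - 4.9)
M90 = 4.9 + 0.9 * 35.7
M90 = 37.03 dN.m

37.03 dN.m


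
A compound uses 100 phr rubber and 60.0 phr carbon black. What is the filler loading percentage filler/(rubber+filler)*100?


Filler % = filler / (rubber + filler) * 100
= 60.0 / (100 + 60.0) * 100
= 60.0 / 160.0 * 100
= 37.5%

37.5%


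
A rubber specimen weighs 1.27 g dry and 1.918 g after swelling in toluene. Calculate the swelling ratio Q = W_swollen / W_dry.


Q = W_swollen / W_dry
Q = 1.918 / 1.27
Q = 1.51

Q = 1.51


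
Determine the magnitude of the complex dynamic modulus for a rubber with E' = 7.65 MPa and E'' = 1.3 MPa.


|E*| = sqrt(E'^2 + E''^2)
= sqrt(7.65^2 + 1.3^2)
= sqrt(58.5225 + 1.6900)
= 7.76 MPa

7.76 MPa


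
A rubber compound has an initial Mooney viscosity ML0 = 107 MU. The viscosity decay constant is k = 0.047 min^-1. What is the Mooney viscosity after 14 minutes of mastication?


ML = ML0 * exp(-k * t)
ML = 107 * exp(-0.047 * 14)
ML = 107 * 0.5179
ML = 55.41 MU

55.41 MU


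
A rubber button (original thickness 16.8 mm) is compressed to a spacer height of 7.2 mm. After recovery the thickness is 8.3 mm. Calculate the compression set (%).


CS = (t0 - recovered) / (t0 - ts) * 100
= (16.8 - 8.3) / (16.8 - 7.2) * 100
= 8.5 / 9.6 * 100
= 88.5%

88.5%


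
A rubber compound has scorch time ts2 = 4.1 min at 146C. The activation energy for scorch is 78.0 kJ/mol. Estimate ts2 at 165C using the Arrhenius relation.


Convert temperatures: T1 = 146 + 273.15 = 419.15 K, T2 = 165 + 273.15 = 438.15 K
ts2_new = 4.1 * exp(78000 / 8.314 * (1/438.15 - 1/419.15))
1/T2 - 1/T1 = -1.0346e-04
ts2_new = 1.55 min

1.55 min


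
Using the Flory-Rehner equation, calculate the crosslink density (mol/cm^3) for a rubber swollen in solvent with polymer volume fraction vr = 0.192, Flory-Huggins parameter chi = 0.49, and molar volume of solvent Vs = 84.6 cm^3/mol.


ln(1 - vr) = ln(1 - 0.192) = -0.2132
Numerator = -((-0.2132) + 0.192 + 0.49 * 0.192^2) = 0.0031
Denominator = 84.6 * (0.192^(1/3) - 0.192/2) = 40.6841
nu = 0.0031 / 40.6841 = 7.6931e-05 mol/cm^3

7.6931e-05 mol/cm^3


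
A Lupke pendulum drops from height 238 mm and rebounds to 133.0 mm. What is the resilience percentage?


Resilience = h_rebound / h_drop * 100
= 133.0 / 238 * 100
= 55.9%

55.9%


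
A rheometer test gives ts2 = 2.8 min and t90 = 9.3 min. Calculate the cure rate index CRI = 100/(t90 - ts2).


CRI = 100 / (t90 - ts2)
= 100 / (9.3 - 2.8)
= 100 / 6.5
= 15.38 min^-1

15.38 min^-1


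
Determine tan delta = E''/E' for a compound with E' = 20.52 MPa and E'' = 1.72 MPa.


tan delta = E'' / E'
= 1.72 / 20.52
= 0.0838

tan delta = 0.0838


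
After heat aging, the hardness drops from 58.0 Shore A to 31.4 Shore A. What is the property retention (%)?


Retention = aged / original * 100
= 31.4 / 58.0 * 100
= 54.1%

54.1%


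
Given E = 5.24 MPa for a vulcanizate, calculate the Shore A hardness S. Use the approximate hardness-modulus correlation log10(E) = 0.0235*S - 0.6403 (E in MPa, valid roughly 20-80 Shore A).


log10(E) = 0.0235*S - 0.6403  =>  S = (log10(E) + 0.6403) / 0.0235
log10(5.24) = 0.719331
S = (0.719331 + 0.6403) / 0.0235 = 1.359631 / 0.0235
S = 57.9

Shore A = 57.9


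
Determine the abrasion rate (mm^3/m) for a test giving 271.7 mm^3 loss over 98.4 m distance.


Rate = volume_loss / distance
= 271.7 / 98.4
= 2.761 mm^3/m

2.761 mm^3/m


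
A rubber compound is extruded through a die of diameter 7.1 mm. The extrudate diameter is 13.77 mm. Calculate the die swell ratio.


Die swell ratio = D_extrudate / D_die
= 13.77 / 7.1
= 1.939

Die swell = 1.939


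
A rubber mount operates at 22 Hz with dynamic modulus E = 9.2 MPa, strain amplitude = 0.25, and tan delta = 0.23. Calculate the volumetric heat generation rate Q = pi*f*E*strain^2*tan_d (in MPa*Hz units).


Q = pi * f * E * strain^2 * tan_d
= pi * 22 * 9.2 * 0.25^2 * 0.23
= pi * 22 * 9.2 * 0.0625 * 0.23
= 9.1405

Q = 9.1405


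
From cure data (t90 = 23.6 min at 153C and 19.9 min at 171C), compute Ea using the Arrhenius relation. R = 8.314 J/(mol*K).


T1 = 426.15 K, T2 = 444.15 K
1/T1 - 1/T2 = 9.5100e-05
ln(t1/t2) = ln(23.6/19.9) = 0.1705
Ea = 8.314 * 0.1705 / 9.5100e-05 = 14908.1164 J/mol
Ea = 14.91 kJ/mol

14.91 kJ/mol


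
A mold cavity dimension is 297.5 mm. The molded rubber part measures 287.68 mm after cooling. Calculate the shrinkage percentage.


Shrinkage = (mold - part) / mold * 100
= (297.5 - 287.68) / 297.5 * 100
= 9.82 / 297.5 * 100
= 3.3%

3.3%


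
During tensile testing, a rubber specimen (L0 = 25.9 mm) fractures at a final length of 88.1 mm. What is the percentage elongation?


Elongation = (Lf - L0) / L0 * 100
= (88.1 - 25.9) / 25.9 * 100
= 62.2 / 25.9 * 100
= 240.2%

240.2%


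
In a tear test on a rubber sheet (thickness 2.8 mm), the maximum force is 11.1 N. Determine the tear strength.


Tear strength = force / thickness
= 11.1 / 2.8
= 3.96 N/mm

3.96 N/mm


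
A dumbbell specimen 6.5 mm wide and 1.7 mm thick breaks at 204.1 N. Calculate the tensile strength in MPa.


Area = width * thickness = 6.5 * 1.7 = 11.05 mm^2
TS = force / area = 204.1 / 11.05 = 18.47 MPa

18.47 MPa


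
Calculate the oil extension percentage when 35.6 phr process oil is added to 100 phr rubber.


Oil % = oil / (100 + oil) * 100
= 35.6 / (100 + 35.6) * 100
= 35.6 / 135.6 * 100
= 26.25%

26.25%


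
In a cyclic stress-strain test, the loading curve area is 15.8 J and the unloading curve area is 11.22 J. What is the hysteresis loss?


Hysteresis loss = loading - unloading
= 15.8 - 11.22
= 4.58 J

4.58 J


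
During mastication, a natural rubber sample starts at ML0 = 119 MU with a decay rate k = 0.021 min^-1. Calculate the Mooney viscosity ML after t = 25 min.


ML = ML0 * exp(-k * t)
ML = 119 * exp(-0.021 * 25)
ML = 119 * 0.5916
ML = 70.4 MU

70.4 MU


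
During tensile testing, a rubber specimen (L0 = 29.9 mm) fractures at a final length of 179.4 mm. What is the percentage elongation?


Elongation = (Lf - L0) / L0 * 100
= (179.4 - 29.9) / 29.9 * 100
= 149.5 / 29.9 * 100
= 500.0%

500.0%


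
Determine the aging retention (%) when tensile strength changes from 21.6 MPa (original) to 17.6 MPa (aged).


Retention = aged / original * 100
= 17.6 / 21.6 * 100
= 81.5%

81.5%


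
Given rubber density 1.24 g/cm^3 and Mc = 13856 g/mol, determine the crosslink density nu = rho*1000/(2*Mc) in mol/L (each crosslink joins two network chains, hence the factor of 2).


nu = rho * 1000 / (2 * Mc)
nu = 1.24 * 1000 / (2 * 13856)
nu = 1240.0 / 27712
nu = 0.0447 mol/L

0.0447 mol/L


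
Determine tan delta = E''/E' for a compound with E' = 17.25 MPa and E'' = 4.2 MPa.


tan delta = E'' / E'
= 4.2 / 17.25
= 0.2435

tan delta = 0.2435


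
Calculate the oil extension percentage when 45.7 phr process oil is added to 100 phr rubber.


Oil % = oil / (100 + oil) * 100
= 45.7 / (100 + 45.7) * 100
= 45.7 / 145.7 * 100
= 31.37%

31.37%


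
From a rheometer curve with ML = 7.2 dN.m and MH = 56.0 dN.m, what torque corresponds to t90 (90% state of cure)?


M90 = ML + 0.9 * (MH - ML)
M90 = 7.2 + 0.9 * (56.0 - 7.2)
M90 = 7.2 + 0.9 * 48.8
M90 = 51.12 dN.m

51.12 dN.m


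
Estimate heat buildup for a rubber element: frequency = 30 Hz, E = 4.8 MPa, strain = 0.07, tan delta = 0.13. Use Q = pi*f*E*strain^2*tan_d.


Q = pi * f * E * strain^2 * tan_d
= pi * 30 * 4.8 * 0.07^2 * 0.13
= pi * 30 * 4.8 * 0.0049 * 0.13
= 0.2882

Q = 0.2882


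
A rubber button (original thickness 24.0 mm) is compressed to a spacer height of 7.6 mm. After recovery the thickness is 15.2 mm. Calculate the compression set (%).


CS = (t0 - recovered) / (t0 - ts) * 100
= (24.0 - 15.2) / (24.0 - 7.6) * 100
= 8.8 / 16.4 * 100
= 53.7%

53.7%


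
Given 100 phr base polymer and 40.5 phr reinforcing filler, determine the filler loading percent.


Filler % = filler / (rubber + filler) * 100
= 40.5 / (100 + 40.5) * 100
= 40.5 / 140.5 * 100
= 28.83%

28.83%


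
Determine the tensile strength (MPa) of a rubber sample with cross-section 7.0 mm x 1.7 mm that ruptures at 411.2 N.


Area = width * thickness = 7.0 * 1.7 = 11.9 mm^2
TS = force / area = 411.2 / 11.9 = 34.55 MPa

34.55 MPa


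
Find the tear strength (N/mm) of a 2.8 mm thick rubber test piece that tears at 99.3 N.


Tear strength = force / thickness
= 99.3 / 2.8
= 35.46 N/mm

35.46 N/mm


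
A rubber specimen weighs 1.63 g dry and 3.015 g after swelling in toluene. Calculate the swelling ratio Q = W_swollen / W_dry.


Q = W_swollen / W_dry
Q = 3.015 / 1.63
Q = 1.85

Q = 1.85


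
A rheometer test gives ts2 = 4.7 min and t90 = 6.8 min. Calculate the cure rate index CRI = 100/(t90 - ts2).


CRI = 100 / (t90 - ts2)
= 100 / (6.8 - 4.7)
= 100 / 2.1
= 47.62 min^-1

47.62 min^-1


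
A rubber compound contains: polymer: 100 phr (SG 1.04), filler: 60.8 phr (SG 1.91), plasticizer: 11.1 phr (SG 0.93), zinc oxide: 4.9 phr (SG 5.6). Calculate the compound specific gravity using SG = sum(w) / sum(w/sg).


Sum of weights = 176.8
Volume contributions:
  polymer: 100/1.04 = 96.1538
  filler: 60.8/1.91 = 31.8325
  plasticizer: 11.1/0.93 = 11.9355
  zinc oxide: 4.9/5.6 = 0.8750
Sum of volumes = 140.7968
SG = 176.8 / 140.7968 = 1.256

SG = 1.256


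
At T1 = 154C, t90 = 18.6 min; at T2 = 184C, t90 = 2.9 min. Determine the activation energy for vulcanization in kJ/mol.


T1 = 427.15 K, T2 = 457.15 K
1/T1 - 1/T2 = 1.5363e-04
ln(t1/t2) = ln(18.6/2.9) = 1.8585
Ea = 8.314 * 1.8585 / 1.5363e-04 = 100572.4381 J/mol
Ea = 100.57 kJ/mol

100.57 kJ/mol


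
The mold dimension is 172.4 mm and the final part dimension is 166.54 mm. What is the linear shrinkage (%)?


Shrinkage = (mold - part) / mold * 100
= (172.4 - 166.54) / 172.4 * 100
= 5.86 / 172.4 * 100
= 3.4%

3.4%


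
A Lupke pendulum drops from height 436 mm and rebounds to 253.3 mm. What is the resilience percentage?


Resilience = h_rebound / h_drop * 100
= 253.3 / 436 * 100
= 58.1%

58.1%


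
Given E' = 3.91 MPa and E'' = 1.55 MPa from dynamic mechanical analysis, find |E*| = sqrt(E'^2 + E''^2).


|E*| = sqrt(E'^2 + E''^2)
= sqrt(3.91^2 + 1.55^2)
= sqrt(15.2881 + 2.4025)
= 4.206 MPa

4.206 MPa


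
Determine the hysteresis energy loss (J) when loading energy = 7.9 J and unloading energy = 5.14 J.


Hysteresis loss = loading - unloading
= 7.9 - 5.14
= 2.76 J

2.76 J


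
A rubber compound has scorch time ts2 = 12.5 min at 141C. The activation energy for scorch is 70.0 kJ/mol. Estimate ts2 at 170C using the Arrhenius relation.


Convert temperatures: T1 = 141 + 273.15 = 414.15 K, T2 = 170 + 273.15 = 443.15 K
ts2_new = 12.5 * exp(70000 / 8.314 * (1/443.15 - 1/414.15))
1/T2 - 1/T1 = -1.5801e-04
ts2_new = 3.3 min

3.3 min


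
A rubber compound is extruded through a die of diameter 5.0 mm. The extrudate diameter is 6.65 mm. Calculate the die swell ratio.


Die swell ratio = D_extrudate / D_die
= 6.65 / 5.0
= 1.33

Die swell = 1.33


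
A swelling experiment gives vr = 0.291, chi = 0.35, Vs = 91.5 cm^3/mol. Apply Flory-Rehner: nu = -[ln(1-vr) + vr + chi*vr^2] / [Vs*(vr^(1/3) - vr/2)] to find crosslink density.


ln(1 - vr) = ln(1 - 0.291) = -0.3439
Numerator = -((-0.3439) + 0.291 + 0.35 * 0.291^2) = 0.0233
Denominator = 91.5 * (0.291^(1/3) - 0.291/2) = 47.3211
nu = 0.0233 / 47.3211 = 4.9157e-04 mol/cm^3

4.9157e-04 mol/cm^3


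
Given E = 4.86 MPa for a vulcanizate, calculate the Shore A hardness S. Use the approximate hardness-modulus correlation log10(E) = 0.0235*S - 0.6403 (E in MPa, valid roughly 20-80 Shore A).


log10(E) = 0.0235*S - 0.6403  =>  S = (log10(E) + 0.6403) / 0.0235
log10(4.86) = 0.686636
S = (0.686636 + 0.6403) / 0.0235 = 1.326936 / 0.0235
S = 56.5

Shore A = 56.5


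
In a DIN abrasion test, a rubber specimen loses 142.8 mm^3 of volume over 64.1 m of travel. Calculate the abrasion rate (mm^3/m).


Rate = volume_loss / distance
= 142.8 / 64.1
= 2.228 mm^3/m

2.228 mm^3/m


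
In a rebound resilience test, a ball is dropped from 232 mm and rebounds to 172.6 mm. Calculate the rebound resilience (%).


Resilience = h_rebound / h_drop * 100
= 172.6 / 232 * 100
= 74.4%

74.4%


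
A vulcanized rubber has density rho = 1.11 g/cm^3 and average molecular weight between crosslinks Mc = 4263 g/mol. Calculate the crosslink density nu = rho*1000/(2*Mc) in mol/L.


nu = rho * 1000 / (2 * Mc)
nu = 1.11 * 1000 / (2 * 4263)
nu = 1110.0 / 8526
nu = 0.1302 mol/L

0.1302 mol/L


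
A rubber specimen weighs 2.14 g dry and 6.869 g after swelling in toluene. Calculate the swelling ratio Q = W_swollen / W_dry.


Q = W_swollen / W_dry
Q = 6.869 / 2.14
Q = 3.21

Q = 3.21


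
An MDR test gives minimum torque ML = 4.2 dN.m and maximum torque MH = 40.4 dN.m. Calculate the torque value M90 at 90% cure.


M90 = ML + 0.9 * (MH - ML)
M90 = 4.2 + 0.9 * (40.4 - 4.2)
M90 = 4.2 + 0.9 * 36.2
M90 = 36.78 dN.m

36.78 dN.m


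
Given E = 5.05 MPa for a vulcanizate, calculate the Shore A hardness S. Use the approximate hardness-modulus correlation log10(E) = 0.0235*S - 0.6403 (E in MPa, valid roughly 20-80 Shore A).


log10(E) = 0.0235*S - 0.6403  =>  S = (log10(E) + 0.6403) / 0.0235
log10(5.05) = 0.703291
S = (0.703291 + 0.6403) / 0.0235 = 1.343591 / 0.0235
S = 57.2

Shore A = 57.2


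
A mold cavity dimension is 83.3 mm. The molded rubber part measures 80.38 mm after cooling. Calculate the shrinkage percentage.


Shrinkage = (mold - part) / mold * 100
= (83.3 - 80.38) / 83.3 * 100
= 2.92 / 83.3 * 100
= 3.51%

3.51%


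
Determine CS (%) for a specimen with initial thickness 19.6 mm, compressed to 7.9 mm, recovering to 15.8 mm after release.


CS = (t0 - recovered) / (t0 - ts) * 100
= (19.6 - 15.8) / (19.6 - 7.9) * 100
= 3.8 / 11.7 * 100
= 32.5%

32.5%


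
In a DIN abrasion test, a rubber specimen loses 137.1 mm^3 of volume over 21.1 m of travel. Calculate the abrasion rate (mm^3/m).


Rate = volume_loss / distance
= 137.1 / 21.1
= 6.498 mm^3/m

6.498 mm^3/m


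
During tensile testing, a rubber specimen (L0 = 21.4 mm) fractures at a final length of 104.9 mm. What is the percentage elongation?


Elongation = (Lf - L0) / L0 * 100
= (104.9 - 21.4) / 21.4 * 100
= 83.5 / 21.4 * 100
= 390.2%

390.2%


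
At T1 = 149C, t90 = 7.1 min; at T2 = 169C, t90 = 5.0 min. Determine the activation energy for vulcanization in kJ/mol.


T1 = 422.15 K, T2 = 442.15 K
1/T1 - 1/T2 = 1.0715e-04
ln(t1/t2) = ln(7.1/5.0) = 0.3507
Ea = 8.314 * 0.3507 / 1.0715e-04 = 27208.1367 J/mol
Ea = 27.21 kJ/mol

27.21 kJ/mol


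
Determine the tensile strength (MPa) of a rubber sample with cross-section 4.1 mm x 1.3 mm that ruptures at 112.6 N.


Area = width * thickness = 4.1 * 1.3 = 5.33 mm^2
TS = force / area = 112.6 / 5.33 = 21.13 MPa

21.13 MPa


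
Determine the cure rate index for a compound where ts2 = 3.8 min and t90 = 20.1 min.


CRI = 100 / (t90 - ts2)
= 100 / (20.1 - 3.8)
= 100 / 16.3
= 6.13 min^-1

6.13 min^-1


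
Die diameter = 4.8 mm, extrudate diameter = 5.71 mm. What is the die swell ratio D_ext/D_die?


Die swell ratio = D_extrudate / D_die
= 5.71 / 4.8
= 1.19

Die swell = 1.19


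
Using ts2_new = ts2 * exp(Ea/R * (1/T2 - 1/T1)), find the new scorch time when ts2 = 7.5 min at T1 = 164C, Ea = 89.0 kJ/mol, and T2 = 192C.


Convert temperatures: T1 = 164 + 273.15 = 437.15 K, T2 = 192 + 273.15 = 465.15 K
ts2_new = 7.5 * exp(89000 / 8.314 * (1/465.15 - 1/437.15))
1/T2 - 1/T1 = -1.3770e-04
ts2_new = 1.72 min

1.72 min


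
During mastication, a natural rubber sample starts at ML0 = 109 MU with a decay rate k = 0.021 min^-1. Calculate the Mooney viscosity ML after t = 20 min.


ML = ML0 * exp(-k * t)
ML = 109 * exp(-0.021 * 20)
ML = 109 * 0.6570
ML = 71.62 MU

71.62 MU


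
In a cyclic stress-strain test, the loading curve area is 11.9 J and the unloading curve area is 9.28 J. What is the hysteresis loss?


Hysteresis loss = loading - unloading
= 11.9 - 9.28
= 2.62 J

2.62 J


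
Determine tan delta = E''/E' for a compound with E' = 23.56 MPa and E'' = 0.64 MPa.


tan delta = E'' / E'
= 0.64 / 23.56
= 0.0272

tan delta = 0.0272


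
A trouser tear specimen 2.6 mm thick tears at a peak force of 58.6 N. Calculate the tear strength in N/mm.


Tear strength = force / thickness
= 58.6 / 2.6
= 22.54 N/mm

22.54 N/mm


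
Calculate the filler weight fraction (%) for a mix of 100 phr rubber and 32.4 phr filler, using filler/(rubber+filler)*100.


Filler % = filler / (rubber + filler) * 100
= 32.4 / (100 + 32.4) * 100
= 32.4 / 132.4 * 100
= 24.47%

24.47%


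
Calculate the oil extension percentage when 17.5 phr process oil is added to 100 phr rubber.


Oil % = oil / (100 + oil) * 100
= 17.5 / (100 + 17.5) * 100
= 17.5 / 117.5 * 100
= 14.89%

14.89%


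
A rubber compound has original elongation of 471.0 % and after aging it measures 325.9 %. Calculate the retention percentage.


Retention = aged / original * 100
= 325.9 / 471.0 * 100
= 69.2%

69.2%


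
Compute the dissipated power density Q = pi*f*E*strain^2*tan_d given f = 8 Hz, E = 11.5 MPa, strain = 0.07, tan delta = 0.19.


Q = pi * f * E * strain^2 * tan_d
= pi * 8 * 11.5 * 0.07^2 * 0.19
= pi * 8 * 11.5 * 0.0049 * 0.19
= 0.2691

Q = 0.2691


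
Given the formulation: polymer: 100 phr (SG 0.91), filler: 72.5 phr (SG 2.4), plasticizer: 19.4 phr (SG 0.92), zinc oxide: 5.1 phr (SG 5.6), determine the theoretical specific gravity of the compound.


Sum of weights = 197.0
Volume contributions:
  polymer: 100/0.91 = 109.8901
  filler: 72.5/2.4 = 30.2083
  plasticizer: 19.4/0.92 = 21.0870
  zinc oxide: 5.1/5.6 = 0.9107
Sum of volumes = 162.0961
SG = 197.0 / 162.0961 = 1.215

SG = 1.215


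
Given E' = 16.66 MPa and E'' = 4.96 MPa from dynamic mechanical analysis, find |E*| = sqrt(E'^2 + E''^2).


|E*| = sqrt(E'^2 + E''^2)
= sqrt(16.66^2 + 4.96^2)
= sqrt(277.5556 + 24.6016)
= 17.383 MPa

17.383 MPa


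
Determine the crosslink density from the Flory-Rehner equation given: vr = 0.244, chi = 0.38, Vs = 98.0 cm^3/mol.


ln(1 - vr) = ln(1 - 0.244) = -0.2797
Numerator = -((-0.2797) + 0.244 + 0.38 * 0.244^2) = 0.0131
Denominator = 98.0 * (0.244^(1/3) - 0.244/2) = 49.2822
nu = 0.0131 / 49.2822 = 2.6562e-04 mol/cm^3

2.6562e-04 mol/cm^3


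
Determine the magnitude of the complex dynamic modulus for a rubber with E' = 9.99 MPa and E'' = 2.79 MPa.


|E*| = sqrt(E'^2 + E''^2)
= sqrt(9.99^2 + 2.79^2)
= sqrt(99.8001 + 7.7841)
= 10.372 MPa

10.372 MPa


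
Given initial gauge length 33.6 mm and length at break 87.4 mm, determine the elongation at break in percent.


Elongation = (Lf - L0) / L0 * 100
= (87.4 - 33.6) / 33.6 * 100
= 53.8 / 33.6 * 100
= 160.1%

160.1%


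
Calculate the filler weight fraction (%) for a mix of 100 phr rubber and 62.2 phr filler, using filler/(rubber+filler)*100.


Filler % = filler / (rubber + filler) * 100
= 62.2 / (100 + 62.2) * 100
= 62.2 / 162.2 * 100
= 38.35%

38.35%


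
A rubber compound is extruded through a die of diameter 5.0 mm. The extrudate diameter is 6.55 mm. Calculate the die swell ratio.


Die swell ratio = D_extrudate / D_die
= 6.55 / 5.0
= 1.31

Die swell = 1.31


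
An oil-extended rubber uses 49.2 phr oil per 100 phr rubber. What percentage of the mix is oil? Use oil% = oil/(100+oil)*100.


Oil % = oil / (100 + oil) * 100
= 49.2 / (100 + 49.2) * 100
= 49.2 / 149.2 * 100
= 32.98%

32.98%


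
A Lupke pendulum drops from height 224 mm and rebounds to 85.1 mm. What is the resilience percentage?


Resilience = h_rebound / h_drop * 100
= 85.1 / 224 * 100
= 38.0%

38.0%


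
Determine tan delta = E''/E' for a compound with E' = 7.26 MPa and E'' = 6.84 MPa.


tan delta = E'' / E'
= 6.84 / 7.26
= 0.9421

tan delta = 0.9421


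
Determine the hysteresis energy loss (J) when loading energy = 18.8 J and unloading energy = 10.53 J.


Hysteresis loss = loading - unloading
= 18.8 - 10.53
= 8.27 J

8.27 J


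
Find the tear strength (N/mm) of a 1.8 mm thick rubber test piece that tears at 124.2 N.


Tear strength = force / thickness
= 124.2 / 1.8
= 69.0 N/mm

69.0 N/mm


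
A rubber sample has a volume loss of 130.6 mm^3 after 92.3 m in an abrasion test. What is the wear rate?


Rate = volume_loss / distance
= 130.6 / 92.3
= 1.415 mm^3/m

1.415 mm^3/m


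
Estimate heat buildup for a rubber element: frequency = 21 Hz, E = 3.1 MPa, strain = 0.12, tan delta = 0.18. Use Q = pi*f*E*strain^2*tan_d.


Q = pi * f * E * strain^2 * tan_d
= pi * 21 * 3.1 * 0.12^2 * 0.18
= pi * 21 * 3.1 * 0.0144 * 0.18
= 0.5301

Q = 0.5301


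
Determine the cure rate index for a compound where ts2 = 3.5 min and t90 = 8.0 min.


CRI = 100 / (t90 - ts2)
= 100 / (8.0 - 3.5)
= 100 / 4.5
= 22.22 min^-1

22.22 min^-1


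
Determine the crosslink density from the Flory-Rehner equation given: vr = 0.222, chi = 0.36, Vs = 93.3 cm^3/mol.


ln(1 - vr) = ln(1 - 0.222) = -0.2510
Numerator = -((-0.2510) + 0.222 + 0.36 * 0.222^2) = 0.0113
Denominator = 93.3 * (0.222^(1/3) - 0.222/2) = 46.1373
nu = 0.0113 / 46.1373 = 2.4463e-04 mol/cm^3

2.4463e-04 mol/cm^3


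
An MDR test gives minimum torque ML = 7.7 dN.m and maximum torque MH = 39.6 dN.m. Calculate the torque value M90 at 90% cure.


M90 = ML + 0.9 * (MH - ML)
M90 = 7.7 + 0.9 * (39.6 - 7.7)
M90 = 7.7 + 0.9 * 31.9
M90 = 36.41 dN.m

36.41 dN.m


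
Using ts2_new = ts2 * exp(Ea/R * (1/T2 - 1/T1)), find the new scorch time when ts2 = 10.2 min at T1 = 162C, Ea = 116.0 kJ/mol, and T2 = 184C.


Convert temperatures: T1 = 162 + 273.15 = 435.15 K, T2 = 184 + 273.15 = 457.15 K
ts2_new = 10.2 * exp(116000 / 8.314 * (1/457.15 - 1/435.15))
1/T2 - 1/T1 = -1.1059e-04
ts2_new = 2.18 min

2.18 min


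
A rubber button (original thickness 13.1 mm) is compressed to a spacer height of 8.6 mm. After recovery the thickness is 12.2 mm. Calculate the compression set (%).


CS = (t0 - recovered) / (t0 - ts) * 100
= (13.1 - 12.2) / (13.1 - 8.6) * 100
= 0.9 / 4.5 * 100
= 20.0%

20.0%


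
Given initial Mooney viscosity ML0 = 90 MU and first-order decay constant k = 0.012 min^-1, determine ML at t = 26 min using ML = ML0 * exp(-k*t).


ML = ML0 * exp(-k * t)
ML = 90 * exp(-0.012 * 26)
ML = 90 * 0.7320
ML = 65.88 MU

65.88 MU


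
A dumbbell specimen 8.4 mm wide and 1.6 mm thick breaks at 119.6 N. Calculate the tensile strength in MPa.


Area = width * thickness = 8.4 * 1.6 = 13.44 mm^2
TS = force / area = 119.6 / 13.44 = 8.9 MPa

8.9 MPa


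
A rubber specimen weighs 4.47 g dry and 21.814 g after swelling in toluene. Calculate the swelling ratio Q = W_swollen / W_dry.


Q = W_swollen / W_dry
Q = 21.814 / 4.47
Q = 4.88

Q = 4.88


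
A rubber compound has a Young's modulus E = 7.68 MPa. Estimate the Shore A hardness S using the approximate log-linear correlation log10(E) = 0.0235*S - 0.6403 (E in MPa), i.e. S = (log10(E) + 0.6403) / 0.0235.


log10(E) = 0.0235*S - 0.6403  =>  S = (log10(E) + 0.6403) / 0.0235
log10(7.68) = 0.885361
S = (0.885361 + 0.6403) / 0.0235 = 1.525661 / 0.0235
S = 64.9

Shore A = 64.9


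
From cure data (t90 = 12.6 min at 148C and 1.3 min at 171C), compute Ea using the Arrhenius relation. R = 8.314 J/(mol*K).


T1 = 421.15 K, T2 = 444.15 K
1/T1 - 1/T2 = 1.2296e-04
ln(t1/t2) = ln(12.6/1.3) = 2.2713
Ea = 8.314 * 2.2713 / 1.2296e-04 = 153578.1318 J/mol
Ea = 153.58 kJ/mol

153.58 kJ/mol


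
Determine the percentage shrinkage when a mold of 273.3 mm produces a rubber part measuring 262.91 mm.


Shrinkage = (mold - part) / mold * 100
= (273.3 - 262.91) / 273.3 * 100
= 10.39 / 273.3 * 100
= 3.8%

3.8%


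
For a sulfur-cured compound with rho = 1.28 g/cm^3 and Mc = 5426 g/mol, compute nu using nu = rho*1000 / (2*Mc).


nu = rho * 1000 / (2 * Mc)
nu = 1.28 * 1000 / (2 * 5426)
nu = 1280.0 / 10852
nu = 0.1180 mol/L

0.1180 mol/L


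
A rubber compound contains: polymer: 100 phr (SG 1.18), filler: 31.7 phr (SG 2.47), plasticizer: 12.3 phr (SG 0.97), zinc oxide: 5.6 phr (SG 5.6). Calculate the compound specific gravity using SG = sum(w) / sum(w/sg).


Sum of weights = 149.6
Volume contributions:
  polymer: 100/1.18 = 84.7458
  filler: 31.7/2.47 = 12.8340
  plasticizer: 12.3/0.97 = 12.6804
  zinc oxide: 5.6/5.6 = 1.0000
Sum of volumes = 111.2602
SG = 149.6 / 111.2602 = 1.345

SG = 1.345


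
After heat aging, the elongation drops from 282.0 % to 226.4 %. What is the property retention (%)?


Retention = aged / original * 100
= 226.4 / 282.0 * 100
= 80.3%

80.3%


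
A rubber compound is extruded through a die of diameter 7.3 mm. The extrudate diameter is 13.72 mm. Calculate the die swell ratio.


Die swell ratio = D_extrudate / D_die
= 13.72 / 7.3
= 1.879

Die swell = 1.879


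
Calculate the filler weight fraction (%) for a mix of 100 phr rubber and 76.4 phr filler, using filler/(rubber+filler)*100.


Filler % = filler / (rubber + filler) * 100
= 76.4 / (100 + 76.4) * 100
= 76.4 / 176.4 * 100
= 43.31%

43.31%


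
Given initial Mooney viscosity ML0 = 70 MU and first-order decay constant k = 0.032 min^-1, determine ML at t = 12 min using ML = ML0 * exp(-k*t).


ML = ML0 * exp(-k * t)
ML = 70 * exp(-0.032 * 12)
ML = 70 * 0.6811
ML = 47.68 MU

47.68 MU


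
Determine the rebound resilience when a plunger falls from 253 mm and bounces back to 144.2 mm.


Resilience = h_rebound / h_drop * 100
= 144.2 / 253 * 100
= 57.0%

57.0%


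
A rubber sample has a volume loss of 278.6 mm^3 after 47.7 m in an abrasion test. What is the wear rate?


Rate = volume_loss / distance
= 278.6 / 47.7
= 5.841 mm^3/m

5.841 mm^3/m


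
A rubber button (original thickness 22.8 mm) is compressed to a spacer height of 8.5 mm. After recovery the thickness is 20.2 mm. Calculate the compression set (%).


CS = (t0 - recovered) / (t0 - ts) * 100
= (22.8 - 20.2) / (22.8 - 8.5) * 100
= 2.6 / 14.3 * 100
= 18.2%

18.2%


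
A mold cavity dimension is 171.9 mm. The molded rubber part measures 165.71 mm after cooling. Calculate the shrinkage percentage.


Shrinkage = (mold - part) / mold * 100
= (171.9 - 165.71) / 171.9 * 100
= 6.19 / 171.9 * 100
= 3.6%

3.6%


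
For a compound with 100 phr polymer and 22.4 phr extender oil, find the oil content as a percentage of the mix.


Oil % = oil / (100 + oil) * 100
= 22.4 / (100 + 22.4) * 100
= 22.4 / 122.4 * 100
= 18.3%

18.3%


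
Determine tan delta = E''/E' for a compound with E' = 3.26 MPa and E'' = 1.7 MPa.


tan delta = E'' / E'
= 1.7 / 3.26
= 0.5215

tan delta = 0.5215


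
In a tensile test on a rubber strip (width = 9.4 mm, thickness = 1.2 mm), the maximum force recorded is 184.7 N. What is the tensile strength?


Area = width * thickness = 9.4 * 1.2 = 11.28 mm^2
TS = force / area = 184.7 / 11.28 = 16.37 MPa

16.37 MPa


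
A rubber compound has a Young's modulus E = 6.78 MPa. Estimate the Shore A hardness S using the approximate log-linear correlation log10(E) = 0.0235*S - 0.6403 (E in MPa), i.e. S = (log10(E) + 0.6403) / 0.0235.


log10(E) = 0.0235*S - 0.6403  =>  S = (log10(E) + 0.6403) / 0.0235
log10(6.78) = 0.831230
S = (0.831230 + 0.6403) / 0.0235 = 1.471530 / 0.0235
S = 62.6

Shore A = 62.6


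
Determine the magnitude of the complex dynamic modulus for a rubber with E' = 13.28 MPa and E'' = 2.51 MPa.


|E*| = sqrt(E'^2 + E''^2)
= sqrt(13.28^2 + 2.51^2)
= sqrt(176.3584 + 6.3001)
= 13.515 MPa

13.515 MPa


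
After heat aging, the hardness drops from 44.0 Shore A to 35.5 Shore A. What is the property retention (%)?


Retention = aged / original * 100
= 35.5 / 44.0 * 100
= 80.7%

80.7%


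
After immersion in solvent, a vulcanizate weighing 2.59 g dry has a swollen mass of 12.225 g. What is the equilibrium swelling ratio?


Q = W_swollen / W_dry
Q = 12.225 / 2.59
Q = 4.72

Q = 4.72


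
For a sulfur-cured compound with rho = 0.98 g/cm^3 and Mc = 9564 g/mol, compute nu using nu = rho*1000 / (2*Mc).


nu = rho * 1000 / (2 * Mc)
nu = 0.98 * 1000 / (2 * 9564)
nu = 980.0 / 19128
nu = 0.0512 mol/L

0.0512 mol/L


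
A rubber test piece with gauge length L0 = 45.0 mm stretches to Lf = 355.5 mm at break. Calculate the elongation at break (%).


Elongation = (Lf - L0) / L0 * 100
= (355.5 - 45.0) / 45.0 * 100
= 310.5 / 45.0 * 100
= 690.0%

690.0%


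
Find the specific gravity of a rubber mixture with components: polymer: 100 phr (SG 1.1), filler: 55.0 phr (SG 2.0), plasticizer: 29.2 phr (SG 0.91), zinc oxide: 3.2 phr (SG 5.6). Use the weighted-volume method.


Sum of weights = 187.4
Volume contributions:
  polymer: 100/1.1 = 90.9091
  filler: 55.0/2.0 = 27.5000
  plasticizer: 29.2/0.91 = 32.0879
  zinc oxide: 3.2/5.6 = 0.5714
Sum of volumes = 151.0684
SG = 187.4 / 151.0684 = 1.24

SG = 1.24


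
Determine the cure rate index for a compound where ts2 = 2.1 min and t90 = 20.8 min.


CRI = 100 / (t90 - ts2)
= 100 / (20.8 - 2.1)
= 100 / 18.7
= 5.35 min^-1

5.35 min^-1


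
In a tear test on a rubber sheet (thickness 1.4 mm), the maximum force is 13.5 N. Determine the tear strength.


Tear strength = force / thickness
= 13.5 / 1.4
= 9.64 N/mm

9.64 N/mm


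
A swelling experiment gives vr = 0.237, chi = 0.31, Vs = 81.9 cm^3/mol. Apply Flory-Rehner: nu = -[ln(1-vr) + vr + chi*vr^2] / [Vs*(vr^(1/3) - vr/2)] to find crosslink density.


ln(1 - vr) = ln(1 - 0.237) = -0.2705
Numerator = -((-0.2705) + 0.237 + 0.31 * 0.237^2) = 0.0161
Denominator = 81.9 * (0.237^(1/3) - 0.237/2) = 40.9784
nu = 0.0161 / 40.9784 = 3.9252e-04 mol/cm^3

3.9252e-04 mol/cm^3


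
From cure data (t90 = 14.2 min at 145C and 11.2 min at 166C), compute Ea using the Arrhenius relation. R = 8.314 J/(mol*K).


T1 = 418.15 K, T2 = 439.15 K
1/T1 - 1/T2 = 1.1436e-04
ln(t1/t2) = ln(14.2/11.2) = 0.2373
Ea = 8.314 * 0.2373 / 1.1436e-04 = 17253.8109 J/mol
Ea = 17.25 kJ/mol

17.25 kJ/mol


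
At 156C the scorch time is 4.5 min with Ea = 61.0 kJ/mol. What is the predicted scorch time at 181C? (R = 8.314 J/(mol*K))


Convert temperatures: T1 = 156 + 273.15 = 429.15 K, T2 = 181 + 273.15 = 454.15 K
ts2_new = 4.5 * exp(61000 / 8.314 * (1/454.15 - 1/429.15))
1/T2 - 1/T1 = -1.2827e-04
ts2_new = 1.76 min

1.76 min


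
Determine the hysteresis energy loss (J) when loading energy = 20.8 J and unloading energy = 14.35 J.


Hysteresis loss = loading - unloading
= 20.8 - 14.35
= 6.45 J

6.45 J


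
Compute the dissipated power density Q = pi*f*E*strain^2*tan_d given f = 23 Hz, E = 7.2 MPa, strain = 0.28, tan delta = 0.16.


Q = pi * f * E * strain^2 * tan_d
= pi * 23 * 7.2 * 0.28^2 * 0.16
= pi * 23 * 7.2 * 0.0784 * 0.16
= 6.5260

Q = 6.5260


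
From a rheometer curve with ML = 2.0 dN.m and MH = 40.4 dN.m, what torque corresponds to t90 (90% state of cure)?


M90 = ML + 0.9 * (MH - ML)
M90 = 2.0 + 0.9 * (40.4 - 2.0)
M90 = 2.0 + 0.9 * 38.4
M90 = 36.56 dN.m

36.56 dN.m


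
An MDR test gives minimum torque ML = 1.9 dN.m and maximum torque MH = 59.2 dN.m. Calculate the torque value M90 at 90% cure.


M90 = ML + 0.9 * (MH - ML)
M90 = 1.9 + 0.9 * (59.2 - 1.9)
M90 = 1.9 + 0.9 * 57.3
M90 = 53.47 dN.m

53.47 dN.m


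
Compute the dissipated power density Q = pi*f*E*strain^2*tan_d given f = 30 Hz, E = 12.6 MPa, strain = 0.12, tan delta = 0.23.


Q = pi * f * E * strain^2 * tan_d
= pi * 30 * 12.6 * 0.12^2 * 0.23
= pi * 30 * 12.6 * 0.0144 * 0.23
= 3.9331

Q = 3.9331


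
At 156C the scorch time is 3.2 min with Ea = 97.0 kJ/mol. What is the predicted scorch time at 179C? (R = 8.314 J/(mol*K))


Convert temperatures: T1 = 156 + 273.15 = 429.15 K, T2 = 179 + 273.15 = 452.15 K
ts2_new = 3.2 * exp(97000 / 8.314 * (1/452.15 - 1/429.15))
1/T2 - 1/T1 = -1.1853e-04
ts2_new = 0.8 min

0.8 min


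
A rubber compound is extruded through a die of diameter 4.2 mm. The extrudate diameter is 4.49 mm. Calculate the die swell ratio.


Die swell ratio = D_extrudate / D_die
= 4.49 / 4.2
= 1.069

Die swell = 1.069


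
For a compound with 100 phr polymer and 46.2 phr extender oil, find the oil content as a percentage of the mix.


Oil % = oil / (100 + oil) * 100
= 46.2 / (100 + 46.2) * 100
= 46.2 / 146.2 * 100
= 31.6%

31.6%


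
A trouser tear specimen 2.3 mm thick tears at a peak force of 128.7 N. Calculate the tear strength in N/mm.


Tear strength = force / thickness
= 128.7 / 2.3
= 55.96 N/mm

55.96 N/mm


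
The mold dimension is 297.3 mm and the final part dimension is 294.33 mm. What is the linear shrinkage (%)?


Shrinkage = (mold - part) / mold * 100
= (297.3 - 294.33) / 297.3 * 100
= 2.97 / 297.3 * 100
= 1.0%

1.0%


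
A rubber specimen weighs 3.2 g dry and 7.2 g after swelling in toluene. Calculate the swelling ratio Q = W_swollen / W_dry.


Q = W_swollen / W_dry
Q = 7.2 / 3.2
Q = 2.25

Q = 2.25


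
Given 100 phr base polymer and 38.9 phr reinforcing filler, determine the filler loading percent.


Filler % = filler / (rubber + filler) * 100
= 38.9 / (100 + 38.9) * 100
= 38.9 / 138.9 * 100
= 28.01%

28.01%


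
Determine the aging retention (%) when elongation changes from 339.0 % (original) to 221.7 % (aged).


Retention = aged / original * 100
= 221.7 / 339.0 * 100
= 65.4%

65.4%


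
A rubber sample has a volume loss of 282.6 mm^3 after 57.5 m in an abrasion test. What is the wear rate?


Rate = volume_loss / distance
= 282.6 / 57.5
= 4.915 mm^3/m

4.915 mm^3/m


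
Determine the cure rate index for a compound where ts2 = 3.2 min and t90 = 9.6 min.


CRI = 100 / (t90 - ts2)
= 100 / (9.6 - 3.2)
= 100 / 6.4
= 15.63 min^-1

15.63 min^-1


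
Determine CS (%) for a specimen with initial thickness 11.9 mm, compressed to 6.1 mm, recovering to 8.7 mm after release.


CS = (t0 - recovered) / (t0 - ts) * 100
= (11.9 - 8.7) / (11.9 - 6.1) * 100
= 3.2 / 5.8 * 100
= 55.2%

55.2%


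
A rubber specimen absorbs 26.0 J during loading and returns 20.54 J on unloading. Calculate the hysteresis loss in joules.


Hysteresis loss = loading - unloading
= 26.0 - 20.54
= 5.46 J

5.46 J


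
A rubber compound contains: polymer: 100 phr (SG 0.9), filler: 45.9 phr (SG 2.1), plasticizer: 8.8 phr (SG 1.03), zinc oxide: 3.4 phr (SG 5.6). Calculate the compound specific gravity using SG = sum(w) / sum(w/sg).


Sum of weights = 158.1
Volume contributions:
  polymer: 100/0.9 = 111.1111
  filler: 45.9/2.1 = 21.8571
  plasticizer: 8.8/1.03 = 8.5437
  zinc oxide: 3.4/5.6 = 0.6071
Sum of volumes = 142.1191
SG = 158.1 / 142.1191 = 1.112

SG = 1.112


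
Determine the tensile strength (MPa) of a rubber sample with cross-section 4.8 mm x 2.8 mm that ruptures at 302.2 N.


Area = width * thickness = 4.8 * 2.8 = 13.44 mm^2
TS = force / area = 302.2 / 13.44 = 22.49 MPa

22.49 MPa


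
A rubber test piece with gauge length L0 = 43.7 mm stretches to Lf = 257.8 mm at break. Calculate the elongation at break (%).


Elongation = (Lf - L0) / L0 * 100
= (257.8 - 43.7) / 43.7 * 100
= 214.1 / 43.7 * 100
= 489.9%

489.9%


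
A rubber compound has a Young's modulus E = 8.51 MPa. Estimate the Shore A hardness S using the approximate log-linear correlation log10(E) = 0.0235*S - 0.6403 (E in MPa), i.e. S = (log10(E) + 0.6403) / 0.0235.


log10(E) = 0.0235*S - 0.6403  =>  S = (log10(E) + 0.6403) / 0.0235
log10(8.51) = 0.929930
S = (0.929930 + 0.6403) / 0.0235 = 1.570230 / 0.0235
S = 66.8

Shore A = 66.8


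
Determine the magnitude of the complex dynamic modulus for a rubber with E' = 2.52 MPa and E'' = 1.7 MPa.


|E*| = sqrt(E'^2 + E''^2)
= sqrt(2.52^2 + 1.7^2)
= sqrt(6.3504 + 2.8900)
= 3.04 MPa

3.04 MPa


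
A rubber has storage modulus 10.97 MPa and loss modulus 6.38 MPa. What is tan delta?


tan delta = E'' / E'
= 6.38 / 10.97
= 0.5816

tan delta = 0.5816


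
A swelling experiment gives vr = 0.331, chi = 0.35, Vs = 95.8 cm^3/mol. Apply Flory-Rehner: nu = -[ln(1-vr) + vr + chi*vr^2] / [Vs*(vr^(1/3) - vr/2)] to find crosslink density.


ln(1 - vr) = ln(1 - 0.331) = -0.4020
Numerator = -((-0.4020) + 0.331 + 0.35 * 0.331^2) = 0.0326
Denominator = 95.8 * (0.331^(1/3) - 0.331/2) = 50.4138
nu = 0.0326 / 50.4138 = 6.4714e-04 mol/cm^3

6.4714e-04 mol/cm^3


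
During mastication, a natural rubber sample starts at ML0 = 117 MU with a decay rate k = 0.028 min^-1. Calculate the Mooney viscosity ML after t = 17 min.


ML = ML0 * exp(-k * t)
ML = 117 * exp(-0.028 * 17)
ML = 117 * 0.6213
ML = 72.69 MU

72.69 MU


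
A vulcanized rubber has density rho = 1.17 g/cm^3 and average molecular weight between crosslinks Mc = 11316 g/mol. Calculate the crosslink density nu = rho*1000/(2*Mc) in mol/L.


nu = rho * 1000 / (2 * Mc)
nu = 1.17 * 1000 / (2 * 11316)
nu = 1170.0 / 22632
nu = 0.0517 mol/L

0.0517 mol/L


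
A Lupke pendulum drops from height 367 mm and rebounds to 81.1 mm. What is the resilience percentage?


Resilience = h_rebound / h_drop * 100
= 81.1 / 367 * 100
= 22.1%

22.1%


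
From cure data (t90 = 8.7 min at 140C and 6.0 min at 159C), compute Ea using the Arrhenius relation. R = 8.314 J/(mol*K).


T1 = 413.15 K, T2 = 432.15 K
1/T1 - 1/T2 = 1.0642e-04
ln(t1/t2) = ln(8.7/6.0) = 0.3716
Ea = 8.314 * 0.3716 / 1.0642e-04 = 29028.9819 J/mol
Ea = 29.03 kJ/mol

29.03 kJ/mol


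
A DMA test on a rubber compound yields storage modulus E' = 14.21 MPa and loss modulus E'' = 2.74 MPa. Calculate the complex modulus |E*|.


|E*| = sqrt(E'^2 + E''^2)
= sqrt(14.21^2 + 2.74^2)
= sqrt(201.9241 + 7.5076)
= 14.472 MPa

14.472 MPa


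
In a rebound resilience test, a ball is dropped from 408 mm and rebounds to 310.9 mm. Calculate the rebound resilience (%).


Resilience = h_rebound / h_drop * 100
= 310.9 / 408 * 100
= 76.2%

76.2%


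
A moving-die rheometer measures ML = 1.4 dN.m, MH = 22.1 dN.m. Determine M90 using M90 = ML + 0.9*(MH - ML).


M90 = ML + 0.9 * (MH - ML)
M90 = 1.4 + 0.9 * (22.1 - 1.4)
M90 = 1.4 + 0.9 * 20.7
M90 = 20.03 dN.m

20.03 dN.m


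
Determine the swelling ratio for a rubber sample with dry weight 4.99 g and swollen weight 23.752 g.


Q = W_swollen / W_dry
Q = 23.752 / 4.99
Q = 4.76

Q = 4.76


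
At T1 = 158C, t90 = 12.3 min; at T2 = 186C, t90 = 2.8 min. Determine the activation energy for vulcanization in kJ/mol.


T1 = 431.15 K, T2 = 459.15 K
1/T1 - 1/T2 = 1.4144e-04
ln(t1/t2) = ln(12.3/2.8) = 1.4800
Ea = 8.314 * 1.4800 / 1.4144e-04 = 86994.2942 J/mol
Ea = 86.99 kJ/mol

86.99 kJ/mol


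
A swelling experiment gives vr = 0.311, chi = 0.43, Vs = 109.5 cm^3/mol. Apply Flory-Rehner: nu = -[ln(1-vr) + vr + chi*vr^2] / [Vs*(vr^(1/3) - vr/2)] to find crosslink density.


ln(1 - vr) = ln(1 - 0.311) = -0.3725
Numerator = -((-0.3725) + 0.311 + 0.43 * 0.311^2) = 0.0199
Denominator = 109.5 * (0.311^(1/3) - 0.311/2) = 57.1609
nu = 0.0199 / 57.1609 = 3.4856e-04 mol/cm^3

3.4856e-04 mol/cm^3


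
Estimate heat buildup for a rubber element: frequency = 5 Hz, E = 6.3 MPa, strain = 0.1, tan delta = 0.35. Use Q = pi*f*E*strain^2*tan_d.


Q = pi * f * E * strain^2 * tan_d
= pi * 5 * 6.3 * 0.1^2 * 0.35
= pi * 5 * 6.3 * 0.0100 * 0.35
= 0.3464

Q = 0.3464
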